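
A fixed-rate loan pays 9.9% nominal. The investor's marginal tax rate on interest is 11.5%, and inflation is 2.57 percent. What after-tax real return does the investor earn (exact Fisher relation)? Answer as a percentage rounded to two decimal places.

After-tax nominal return = 9.9% × (1 − 0.115) = 8.7615%.
1 + r = 1.087615 / 1.02570 = 1.060364
After-tax real rate = 1.060364 − 1 → 6.04%.

6.04%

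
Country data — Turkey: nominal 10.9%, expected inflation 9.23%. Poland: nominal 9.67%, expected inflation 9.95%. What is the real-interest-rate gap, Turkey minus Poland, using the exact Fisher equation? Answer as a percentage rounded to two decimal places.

Turkey: (1 + 0.1090)/(1 + 0.0923) − 1 = 1.5289%
Poland: (1 + 0.0967)/(1 + 0.0995) − 1 = -0.2547%
Differential = 1.5289% − (-0.2547%) = 1.7835% → 1.78%.

1.78%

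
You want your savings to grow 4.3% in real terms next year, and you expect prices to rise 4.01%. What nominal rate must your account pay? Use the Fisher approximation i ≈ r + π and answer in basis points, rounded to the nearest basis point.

i ≈ r + π = 4.3% + 4.01% = 831 basis points.

831 basis points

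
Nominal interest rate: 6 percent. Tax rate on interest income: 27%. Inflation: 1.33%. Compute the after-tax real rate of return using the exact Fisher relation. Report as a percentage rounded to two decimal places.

After-tax nominal return = 6% × (1 − 0.27) = 4.3800%.
1 + r = 1.04380 / 1.01330 = 1.030100
After-tax real rate = 1.030100 − 1 → 3.01%.

3.01%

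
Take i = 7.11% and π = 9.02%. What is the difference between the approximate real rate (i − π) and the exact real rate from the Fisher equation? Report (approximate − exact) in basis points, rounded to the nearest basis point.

Approximate: r ≈ 7.110% − 9.020% = -1.9100%
Exact: (1 + 0.0711)/(1 + 0.0902) − 1 = -1.7520%
Error = -1.9100% − (-1.7520%) = -0.1580% → -16 basis points.

-16 basis points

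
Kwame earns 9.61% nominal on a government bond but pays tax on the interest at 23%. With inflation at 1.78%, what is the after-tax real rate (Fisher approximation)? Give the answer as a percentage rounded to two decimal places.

5.62%

After-tax nominal return = 9.61% × (1 − 0.23) = 7.3997%.
r ≈ 7.3997% − 1.78% → 5.62%.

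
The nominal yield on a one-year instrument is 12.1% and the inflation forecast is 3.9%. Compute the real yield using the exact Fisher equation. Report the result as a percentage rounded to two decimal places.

By the Fisher identity, 1 + r = (1 + i)/(1 + π).
1 + r = 1.12100 / 1.03900 = 1.078922
r = 1.078922 − 1 = 7.8922%, i.e. 7.89%.

7.89%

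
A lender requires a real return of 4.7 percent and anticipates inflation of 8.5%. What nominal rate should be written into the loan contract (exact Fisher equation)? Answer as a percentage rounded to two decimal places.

(1 + i) = (1 + r)(1 + π) = 1.04700 × 1.08500 = 1.135995
i = 1.135995 − 1, so the required nominal rate is 13.60%.

13.60%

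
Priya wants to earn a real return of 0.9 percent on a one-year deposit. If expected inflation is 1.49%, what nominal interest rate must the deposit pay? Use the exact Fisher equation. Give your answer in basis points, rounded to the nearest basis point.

240 basis points

(1 + i) = (1 + r)(1 + π) = 1.00900 × 1.01490 = 1.0240341
i = 1.0240341 − 1, so the required nominal rate is 240 basis points.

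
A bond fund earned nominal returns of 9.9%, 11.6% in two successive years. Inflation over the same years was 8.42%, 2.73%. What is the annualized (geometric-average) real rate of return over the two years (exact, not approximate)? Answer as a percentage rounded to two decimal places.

Compound the nominal returns: 1.0990 × 1.1160 = 1.22648400.
Compound inflation: 1.0842 × 1.0273 = 1.11379866.
Deflate: 1.22648400 / 1.11379866 = 1.10117209.
Annualized real rate = 1.10117209^(1/2) − 1 = 4.9367% → 4.94%.

4.94%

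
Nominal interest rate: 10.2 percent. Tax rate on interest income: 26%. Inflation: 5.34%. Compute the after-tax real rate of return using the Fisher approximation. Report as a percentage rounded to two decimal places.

After-tax nominal return = 10.2% × (1 − 0.26) = 7.5480%.
r ≈ 7.5480% − 5.34% → 2.21%.

2.21%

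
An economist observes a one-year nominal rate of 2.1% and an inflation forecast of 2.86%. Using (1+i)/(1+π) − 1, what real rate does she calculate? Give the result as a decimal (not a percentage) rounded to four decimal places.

1 + r = 1.02100 / 1.02860 = 0.992611
r = 0.992611 − 1 = -0.7389%, i.e. -0.0074.

-0.0074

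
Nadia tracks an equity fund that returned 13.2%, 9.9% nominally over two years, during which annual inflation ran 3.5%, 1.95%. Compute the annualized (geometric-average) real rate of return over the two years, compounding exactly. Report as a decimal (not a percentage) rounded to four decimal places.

Compound the nominal returns: 1.1320 × 1.0990 = 1.24406800.
Compound inflation: 1.0350 × 1.0195 = 1.05518250.
Deflate: 1.24406800 / 1.05518250 = 1.17900742.
Annualized real rate = 1.17900742^(1/2) − 1 = 8.5821% → 0.0858.

0.0858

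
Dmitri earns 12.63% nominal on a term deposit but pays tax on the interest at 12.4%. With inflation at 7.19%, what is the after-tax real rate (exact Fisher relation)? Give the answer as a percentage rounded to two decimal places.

3.61%

After-tax nominal return = 12.63% × (1 − 0.124) = 11.06388%.
1 + r = 1.1106388 / 1.07190 = 1.036140
After-tax real rate = 1.036140 − 1 → 3.61%.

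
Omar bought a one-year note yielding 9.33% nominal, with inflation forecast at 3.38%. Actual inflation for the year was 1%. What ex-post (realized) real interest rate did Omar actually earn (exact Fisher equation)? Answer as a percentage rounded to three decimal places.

Ex-post: (1 + 0.0933)/(1 + 0.0100) − 1 = 8.24752%
So the realized real rate is 8.248%.

8.248%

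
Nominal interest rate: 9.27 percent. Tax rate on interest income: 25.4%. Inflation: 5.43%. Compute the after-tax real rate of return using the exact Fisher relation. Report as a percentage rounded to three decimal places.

1.409%

After-tax nominal return = 9.27% × (1 − 0.254) = 6.91542%.
1 + r = 1.0691542 / 1.05430 = 1.014089
After-tax real rate = 1.014089 − 1 → 1.409%.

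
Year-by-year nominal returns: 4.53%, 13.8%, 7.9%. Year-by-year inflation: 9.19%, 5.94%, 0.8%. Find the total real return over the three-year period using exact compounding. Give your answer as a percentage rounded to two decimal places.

10.08%

Nominal growth factor = 1.0453 × 1.1380 × 1.0790 = 1.283526
Price-level growth factor = 1.0919 × 1.0594 × 1.0080 = 1.166013
Real growth factor = 1.283526 / 1.166013 = 1.100782
Total real return = 1.100782 − 1 → 10.08%.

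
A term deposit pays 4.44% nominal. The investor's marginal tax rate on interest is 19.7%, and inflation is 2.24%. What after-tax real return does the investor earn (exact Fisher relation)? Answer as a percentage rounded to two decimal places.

1.30%

After-tax nominal return = 4.44% × (1 − 0.197) = 3.56532%.
1 + r = 1.0356532 / 1.02240 = 1.012963
After-tax real rate = 1.012963 − 1 → 1.30%.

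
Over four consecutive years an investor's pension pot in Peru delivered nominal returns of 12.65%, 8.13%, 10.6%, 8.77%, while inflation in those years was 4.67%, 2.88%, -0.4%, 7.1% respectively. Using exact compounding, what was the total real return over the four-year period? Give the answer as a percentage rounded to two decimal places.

27.57%

Nominal growth factor = 1.1265 × 1.0813 × 1.1060 × 1.0877 = 1.465351
Price-level growth factor = 1.0467 × 1.0288 × 0.9960 × 1.0710 = 1.148688
Real growth factor = 1.465351 / 1.148688 = 1.275674
Total real return = 1.275674 − 1 → 27.57%.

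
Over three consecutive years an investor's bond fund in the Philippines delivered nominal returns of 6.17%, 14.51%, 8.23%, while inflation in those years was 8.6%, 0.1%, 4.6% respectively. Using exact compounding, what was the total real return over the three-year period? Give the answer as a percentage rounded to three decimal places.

Compound the nominal returns: 1.0617 × 1.1451 × 1.0823 = 1.315809.
Compound inflation: 1.0860 × 1.0010 × 1.0460 = 1.137092.
Deflate: 1.315809 / 1.137092 = 1.157170.
Total real return = 1.157170 − 1 → 15.717%.

15.717%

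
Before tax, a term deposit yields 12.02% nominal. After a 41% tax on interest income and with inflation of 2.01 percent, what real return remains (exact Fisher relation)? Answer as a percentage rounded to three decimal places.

4.982%

After-tax nominal return = 12.02% × (1 − 0.41) = 7.0918%.
1 + r = 1.070918 / 1.02010 = 1.049817
After-tax real rate = 1.049817 − 1 → 4.982%.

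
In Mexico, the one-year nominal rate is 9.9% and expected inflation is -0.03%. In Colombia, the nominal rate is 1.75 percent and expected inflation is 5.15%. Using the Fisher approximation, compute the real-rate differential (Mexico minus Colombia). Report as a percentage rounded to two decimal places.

13.33%

Mexico: 9.9% − (-0.03%) = 9.930%
Colombia: 1.75% − 5.15% = -3.400%
Differential = 13.330% → 13.33%.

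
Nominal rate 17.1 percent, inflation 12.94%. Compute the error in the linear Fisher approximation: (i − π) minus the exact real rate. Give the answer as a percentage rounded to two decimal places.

Approximate: r ≈ 17.100% − 12.940% = 4.1600%
Exact: (1 + 0.1710)/(1 + 0.1294) − 1 = 3.6834%
Error = 4.1600% − 3.6834% = 0.4766% → 0.48%.

0.48%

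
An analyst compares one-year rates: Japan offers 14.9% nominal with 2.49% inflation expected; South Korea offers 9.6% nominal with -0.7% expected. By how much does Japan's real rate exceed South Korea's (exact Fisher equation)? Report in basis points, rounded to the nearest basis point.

174 basis points

Japan: (1 + 0.1490)/(1 + 0.0249) − 1 = 12.1085%
South Korea: (1 + 0.0960)/(1 − 0.0070) − 1 = 10.3726%
Differential = 12.1085% − 10.3726% = 1.7359% → 174 basis points.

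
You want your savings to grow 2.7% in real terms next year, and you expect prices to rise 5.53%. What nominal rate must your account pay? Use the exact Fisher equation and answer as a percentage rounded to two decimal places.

(1 + i) = (1 + r)(1 + π) = 1.02700 × 1.05530 = 1.0837931
i = 1.0837931 − 1, so the required nominal rate is 8.38%.

8.38%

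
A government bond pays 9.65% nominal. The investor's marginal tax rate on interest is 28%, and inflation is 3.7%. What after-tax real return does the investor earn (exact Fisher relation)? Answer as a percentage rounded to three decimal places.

After-tax nominal return = 9.65% × (1 − 0.28) = 6.9480%.
1 + r = 1.06948 / 1.03700 = 1.031321
After-tax real rate = 1.031321 − 1 → 3.132%.

3.132%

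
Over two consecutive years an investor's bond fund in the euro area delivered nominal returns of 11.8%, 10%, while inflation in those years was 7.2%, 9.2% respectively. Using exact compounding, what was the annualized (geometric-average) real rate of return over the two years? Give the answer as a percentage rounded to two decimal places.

Nominal growth factor = 1.1180 × 1.1000 = 1.22980000
Price-level growth factor = 1.0720 × 1.0920 = 1.17062400
Real growth factor = 1.22980000 / 1.17062400 = 1.05055082
Annualized real rate = 1.05055082^(1/2) − 1 = 2.4964% → 2.50%.

2.50%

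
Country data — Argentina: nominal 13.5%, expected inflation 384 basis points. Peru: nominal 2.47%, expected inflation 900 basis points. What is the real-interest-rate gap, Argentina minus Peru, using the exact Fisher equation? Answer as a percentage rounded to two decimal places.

Argentina: (1 + 0.1350)/(1 + 0.0384) − 1 = 9.3028%
Peru: (1 + 0.0247)/(1 + 0.0900) − 1 = -5.9908%
Differential = 9.3028% − (-5.9908%) = 15.2936% → 15.29%.

15.29%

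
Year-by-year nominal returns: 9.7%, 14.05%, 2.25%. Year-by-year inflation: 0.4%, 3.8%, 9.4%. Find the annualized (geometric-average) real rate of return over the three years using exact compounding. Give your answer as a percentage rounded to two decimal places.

Compound the nominal returns: 1.0970 × 1.1405 × 1.0225 = 1.27927889.
Compound inflation: 1.0040 × 1.0380 × 1.0940 = 1.14011429.
Deflate: 1.27927889 / 1.14011429 = 1.12206198.
Annualized real rate = 1.12206198^(1/3) − 1 = 3.9136% → 3.91%.

3.91%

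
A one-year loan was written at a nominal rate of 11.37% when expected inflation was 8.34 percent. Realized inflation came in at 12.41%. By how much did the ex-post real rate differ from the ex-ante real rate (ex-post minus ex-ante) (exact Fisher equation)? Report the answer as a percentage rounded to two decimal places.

Ex-ante: (1 + 0.1137)/(1 + 0.0834) − 1 = 2.7968%
Ex-post: (1 + 0.1137)/(1 + 0.1241) − 1 = -0.9252%
Difference (ex-post − ex-ante) = -3.7219% → -3.72%.

-3.72%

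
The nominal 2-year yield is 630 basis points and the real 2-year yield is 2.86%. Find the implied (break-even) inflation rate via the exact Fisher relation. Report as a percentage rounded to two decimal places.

3.34%

(1 + π) = (1 + i)/(1 + r) = 1.06300 / 1.02860 = 1.033444
Break-even inflation = 1.033444 − 1 → 3.34%.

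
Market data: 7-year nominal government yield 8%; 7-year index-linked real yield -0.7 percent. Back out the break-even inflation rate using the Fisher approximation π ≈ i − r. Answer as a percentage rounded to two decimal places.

π ≈ i − r = 8% − (-0.7%) → 8.70%.

8.70%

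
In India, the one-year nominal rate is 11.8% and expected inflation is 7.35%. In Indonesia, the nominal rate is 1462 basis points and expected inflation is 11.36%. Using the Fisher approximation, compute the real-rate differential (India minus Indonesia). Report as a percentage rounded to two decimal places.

1.19%

India: 11.8% − 7.35% = 4.450%
Indonesia: 14.62% − 11.36% = 3.260%
Differential = 1.190% → 1.19%.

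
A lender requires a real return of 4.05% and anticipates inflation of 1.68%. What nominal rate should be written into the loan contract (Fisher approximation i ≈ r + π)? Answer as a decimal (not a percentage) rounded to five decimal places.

0.05730

i ≈ r + π = 4.05% + 1.68% = 0.05730.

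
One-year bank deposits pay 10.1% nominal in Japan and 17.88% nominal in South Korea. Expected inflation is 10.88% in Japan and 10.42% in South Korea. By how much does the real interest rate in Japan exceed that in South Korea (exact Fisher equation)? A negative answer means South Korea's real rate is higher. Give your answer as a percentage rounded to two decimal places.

Japan: (1 + 0.1010)/(1 + 0.1088) − 1 = -0.7035%
South Korea: (1 + 0.1788)/(1 + 0.1042) − 1 = 6.7560%
Differential = -0.7035% − 6.7560% = -7.4595% → -7.46%.

-7.46%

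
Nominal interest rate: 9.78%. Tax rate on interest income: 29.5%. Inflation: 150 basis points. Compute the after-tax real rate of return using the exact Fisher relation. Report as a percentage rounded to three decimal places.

After-tax nominal return = 9.78% × (1 − 0.295) = 6.8949%.
1 + r = 1.068949 / 1.01500 = 1.053152
After-tax real rate = 1.053152 − 1 → 5.315%.

5.315%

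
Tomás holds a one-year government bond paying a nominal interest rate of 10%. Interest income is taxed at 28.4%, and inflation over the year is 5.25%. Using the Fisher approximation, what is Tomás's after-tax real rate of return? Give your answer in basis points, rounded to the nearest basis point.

191 basis points

After-tax nominal return = 10% × (1 − 0.284) = 7.1600%.
r ≈ 7.1600% − 5.25% → 191 basis points.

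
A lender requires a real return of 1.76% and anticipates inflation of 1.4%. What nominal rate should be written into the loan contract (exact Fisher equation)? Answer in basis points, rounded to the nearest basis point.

318 basis points

(1 + i) = (1 + r)(1 + π) = 1.01760 × 1.01400 = 1.0318464
i = 1.0318464 − 1, so the required nominal rate is 318 basis points.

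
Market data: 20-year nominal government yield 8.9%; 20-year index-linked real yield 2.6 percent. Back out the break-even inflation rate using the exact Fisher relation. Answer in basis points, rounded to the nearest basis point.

614 basis points

(1 + π) = (1 + i)/(1 + r) = 1.08900 / 1.02600 = 1.061404
Break-even inflation = 1.061404 − 1 → 614 basis points.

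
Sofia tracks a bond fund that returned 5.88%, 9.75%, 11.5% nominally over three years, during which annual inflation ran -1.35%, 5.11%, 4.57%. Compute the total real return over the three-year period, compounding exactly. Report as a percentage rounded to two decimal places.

Nominal growth factor = 1.0588 × 1.0975 × 1.1150 = 1.295667
Price-level growth factor = 0.9865 × 1.0511 × 1.0457 = 1.084297
Real growth factor = 1.295667 / 1.084297 = 1.194937
Total real return = 1.194937 − 1 → 19.49%.

19.49%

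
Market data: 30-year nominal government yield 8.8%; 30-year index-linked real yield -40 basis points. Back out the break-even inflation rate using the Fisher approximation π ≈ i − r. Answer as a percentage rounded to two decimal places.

9.20%

π ≈ i − r = 8.8% − (-0.4%) → 9.20%.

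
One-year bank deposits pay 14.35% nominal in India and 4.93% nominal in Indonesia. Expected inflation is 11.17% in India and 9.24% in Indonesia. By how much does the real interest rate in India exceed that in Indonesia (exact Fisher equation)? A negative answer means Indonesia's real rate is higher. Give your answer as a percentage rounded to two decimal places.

India: (1 + 0.1435)/(1 + 0.1117) − 1 = 2.8605%
Indonesia: (1 + 0.0493)/(1 + 0.0924) − 1 = -3.9454%
Differential = 2.8605% − (-3.9454%) = 6.8059% → 6.81%.

6.81%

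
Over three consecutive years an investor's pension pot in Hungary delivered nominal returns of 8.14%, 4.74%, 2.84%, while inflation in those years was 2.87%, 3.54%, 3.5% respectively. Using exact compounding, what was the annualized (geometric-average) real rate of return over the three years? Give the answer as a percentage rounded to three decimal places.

Nominal growth factor = 1.0814 × 1.0474 × 1.0284 = 1.16482586
Price-level growth factor = 1.0287 × 1.0354 × 1.0350 = 1.10239504
Real growth factor = 1.16482586 / 1.10239504 = 1.05663198
Annualized real rate = 1.05663198^(1/3) − 1 = 1.8532% → 1.853%.

1.853%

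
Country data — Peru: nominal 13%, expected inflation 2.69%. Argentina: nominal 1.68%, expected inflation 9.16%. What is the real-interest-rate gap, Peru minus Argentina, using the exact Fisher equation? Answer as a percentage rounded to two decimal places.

16.89%

Peru: (1 + 0.1300)/(1 + 0.0269) − 1 = 10.0399%
Argentina: (1 + 0.0168)/(1 + 0.0916) − 1 = -6.8523%
Differential = 10.0399% − (-6.8523%) = 16.8923% → 16.89%.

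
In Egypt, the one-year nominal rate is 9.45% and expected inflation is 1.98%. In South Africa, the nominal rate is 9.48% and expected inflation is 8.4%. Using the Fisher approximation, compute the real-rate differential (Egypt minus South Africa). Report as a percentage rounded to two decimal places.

6.39%

Egypt: 9.45% − 1.98% = 7.470%
South Africa: 9.48% − 8.4% = 1.080%
Differential = 6.390% → 6.39%.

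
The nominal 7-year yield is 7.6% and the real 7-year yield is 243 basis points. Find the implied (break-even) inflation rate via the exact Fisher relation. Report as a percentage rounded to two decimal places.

(1 + π) = (1 + i)/(1 + r) = 1.07600 / 1.02430 = 1.050473
Break-even inflation = 1.050473 − 1 → 5.05%.

5.05%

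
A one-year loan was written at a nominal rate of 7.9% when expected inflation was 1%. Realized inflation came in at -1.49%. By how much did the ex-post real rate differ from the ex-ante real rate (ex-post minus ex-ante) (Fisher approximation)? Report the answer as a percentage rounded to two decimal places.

2.49%

Ex-ante: 7.9% − 1% = 6.900%
Ex-post: 7.9% − (-1.49%) = 9.390%
Difference (ex-post − ex-ante) = 2.4900% → 2.49%.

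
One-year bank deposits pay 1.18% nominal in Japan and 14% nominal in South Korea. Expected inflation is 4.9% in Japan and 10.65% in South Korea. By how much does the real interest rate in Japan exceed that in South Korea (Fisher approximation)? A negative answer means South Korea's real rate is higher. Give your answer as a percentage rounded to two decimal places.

Japan: 1.18% − 4.9% = -3.720%
South Korea: 14% − 10.65% = 3.350%
Differential = -7.070% → -7.07%.

-7.07%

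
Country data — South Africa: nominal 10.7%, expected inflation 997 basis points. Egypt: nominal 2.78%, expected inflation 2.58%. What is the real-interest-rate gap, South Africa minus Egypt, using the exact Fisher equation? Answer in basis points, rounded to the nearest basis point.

47 basis points

South Africa: (1 + 0.1070)/(1 + 0.0997) − 1 = 0.6638%
Egypt: (1 + 0.0278)/(1 + 0.0258) − 1 = 0.1950%
Differential = 0.6638% − 0.1950% = 0.4688% → 47 basis points.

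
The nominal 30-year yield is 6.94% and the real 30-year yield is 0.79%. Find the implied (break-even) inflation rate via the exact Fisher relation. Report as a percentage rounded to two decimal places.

6.10%

(1 + π) = (1 + i)/(1 + r) = 1.06940 / 1.00790 = 1.061018
Break-even inflation = 1.061018 − 1 → 6.10%.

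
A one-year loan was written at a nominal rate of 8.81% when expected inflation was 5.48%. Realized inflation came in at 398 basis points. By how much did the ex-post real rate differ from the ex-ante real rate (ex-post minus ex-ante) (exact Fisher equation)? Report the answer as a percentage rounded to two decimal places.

Ex-ante: (1 + 0.0881)/(1 + 0.0548) − 1 = 3.1570%
Ex-post: (1 + 0.0881)/(1 + 0.0398) − 1 = 4.6451%
Difference (ex-post − ex-ante) = 1.4881% → 1.49%.

1.49%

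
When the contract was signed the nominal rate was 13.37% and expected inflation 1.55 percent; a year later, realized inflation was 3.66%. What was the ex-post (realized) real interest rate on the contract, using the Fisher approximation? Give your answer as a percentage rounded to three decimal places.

9.710%

Ex-post: 13.37% − 3.66% = 9.710%
So the realized real rate is 9.710%.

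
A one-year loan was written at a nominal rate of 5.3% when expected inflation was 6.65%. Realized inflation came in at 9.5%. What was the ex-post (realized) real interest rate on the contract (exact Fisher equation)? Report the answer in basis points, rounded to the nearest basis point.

-384 basis points

Ex-post: (1 + 0.0530)/(1 + 0.0950) − 1 = -3.8356%
So the realized real rate is -384 basis points.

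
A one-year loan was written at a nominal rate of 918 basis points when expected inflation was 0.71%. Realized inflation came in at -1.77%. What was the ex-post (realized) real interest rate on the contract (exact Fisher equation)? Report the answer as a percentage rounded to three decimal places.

Ex-post: (1 + 0.0918)/(1 − 0.0177) − 1 = 11.1473%
So the realized real rate is 11.147%.

11.147%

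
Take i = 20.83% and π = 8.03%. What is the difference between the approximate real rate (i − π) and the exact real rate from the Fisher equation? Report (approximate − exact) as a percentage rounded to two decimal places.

0.95%

Approximate: r ≈ 20.830% − 8.030% = 12.8000%
Exact: (1 + 0.2083)/(1 + 0.0803) − 1 = 11.8486%
Error = 12.8000% − 11.8486% = 0.9514% → 0.95%.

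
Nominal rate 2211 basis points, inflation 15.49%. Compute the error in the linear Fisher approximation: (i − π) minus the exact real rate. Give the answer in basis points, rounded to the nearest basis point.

89 basis points

Approximate: r ≈ 22.110% − 15.490% = 6.6200%
Exact: (1 + 0.2211)/(1 + 0.1549) − 1 = 5.7321%
Error = 6.6200% − 5.7321% = 0.8879% → 89 basis points.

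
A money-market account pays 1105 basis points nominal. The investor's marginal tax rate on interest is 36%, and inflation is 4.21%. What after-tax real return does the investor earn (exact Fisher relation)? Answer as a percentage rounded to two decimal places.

After-tax nominal return = 11.05% × (1 − 0.36) = 7.0720%.
1 + r = 1.07072 / 1.04210 = 1.027464
After-tax real rate = 1.027464 − 1 → 2.75%.

2.75%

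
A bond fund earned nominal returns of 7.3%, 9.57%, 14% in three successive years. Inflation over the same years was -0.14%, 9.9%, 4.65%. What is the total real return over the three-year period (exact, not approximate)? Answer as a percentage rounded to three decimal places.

16.699%

Compound the nominal returns: 1.0730 × 1.0957 × 1.1400 = 1.340282.
Compound inflation: 0.9986 × 1.0990 × 1.0465 = 1.148493.
Deflate: 1.340282 / 1.148493 = 1.166992.
Total real return = 1.166992 − 1 → 16.699%.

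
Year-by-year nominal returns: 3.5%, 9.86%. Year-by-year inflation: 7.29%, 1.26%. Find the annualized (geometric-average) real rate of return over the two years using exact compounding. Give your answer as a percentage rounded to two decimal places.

2.30%

Nominal growth factor = 1.0350 × 1.0986 = 1.13705100
Price-level growth factor = 1.0729 × 1.0126 = 1.08641854
Real growth factor = 1.13705100 / 1.08641854 = 1.04660493
Annualized real rate = 1.04660493^(1/2) − 1 = 2.3037% → 2.30%.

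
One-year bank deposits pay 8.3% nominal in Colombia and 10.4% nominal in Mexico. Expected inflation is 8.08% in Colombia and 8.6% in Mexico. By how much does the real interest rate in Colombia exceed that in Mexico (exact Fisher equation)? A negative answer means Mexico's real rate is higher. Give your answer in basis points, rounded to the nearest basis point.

Colombia: (1 + 0.0830)/(1 + 0.0808) − 1 = 0.2036%
Mexico: (1 + 0.1040)/(1 + 0.0860) − 1 = 1.6575%
Differential = 0.2036% − 1.6575% = -1.4539% → -145 basis points.

-145 basis points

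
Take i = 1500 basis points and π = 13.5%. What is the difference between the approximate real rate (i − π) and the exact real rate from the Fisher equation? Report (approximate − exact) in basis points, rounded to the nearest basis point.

18 basis points

Approximate: r ≈ 15.000% − 13.500% = 1.5000%
Exact: (1 + 0.1500)/(1 + 0.1350) − 1 = 1.3216%
Error = 1.5000% − 1.3216% = 0.1784% → 18 basis points.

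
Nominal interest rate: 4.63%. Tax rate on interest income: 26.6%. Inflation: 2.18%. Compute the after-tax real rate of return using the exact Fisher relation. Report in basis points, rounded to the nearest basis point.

After-tax nominal return = 4.63% × (1 − 0.266) = 3.39842%.
1 + r = 1.0339842 / 1.02180 = 1.011924
After-tax real rate = 1.011924 − 1 → 119 basis points.

119 basis points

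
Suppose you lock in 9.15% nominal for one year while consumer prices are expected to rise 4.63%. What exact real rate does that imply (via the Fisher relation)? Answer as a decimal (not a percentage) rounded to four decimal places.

By the Fisher relation, 1 + r = (1 + i)/(1 + π).
1 + r = 1.09150 / 1.04630 = 1.043200
r = 1.043200 − 1 = 4.3200%, i.e. 0.0432.

0.0432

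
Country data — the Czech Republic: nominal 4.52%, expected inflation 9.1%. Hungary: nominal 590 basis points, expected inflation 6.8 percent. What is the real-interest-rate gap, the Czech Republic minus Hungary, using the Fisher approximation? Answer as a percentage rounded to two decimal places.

The Czech Republic: 4.52% − 9.1% = -4.580%
Hungary: 5.9% − 6.8% = -0.900%
Differential = -3.680% → -3.68%.

-3.68%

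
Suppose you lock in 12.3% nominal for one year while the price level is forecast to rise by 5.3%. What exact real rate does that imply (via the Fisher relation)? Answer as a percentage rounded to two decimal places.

By the Fisher relation, 1 + r = (1 + i)/(1 + π).
1 + r = 1.12300 / 1.05300 = 1.066477
r = 1.066477 − 1 = 6.6477%, i.e. 6.65%.

6.65%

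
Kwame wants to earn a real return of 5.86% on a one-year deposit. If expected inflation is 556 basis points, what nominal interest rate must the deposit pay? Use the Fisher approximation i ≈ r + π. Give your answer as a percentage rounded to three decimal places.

i ≈ r + π = 5.86% + 5.56% = 11.420%.

11.420%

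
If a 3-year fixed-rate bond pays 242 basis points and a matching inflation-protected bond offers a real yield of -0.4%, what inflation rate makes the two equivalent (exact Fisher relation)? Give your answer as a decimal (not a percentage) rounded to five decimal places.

0.02831

(1 + π) = (1 + i)/(1 + r) = 1.02420 / 0.99600 = 1.028313
Break-even inflation = 1.028313 − 1 → 0.02831.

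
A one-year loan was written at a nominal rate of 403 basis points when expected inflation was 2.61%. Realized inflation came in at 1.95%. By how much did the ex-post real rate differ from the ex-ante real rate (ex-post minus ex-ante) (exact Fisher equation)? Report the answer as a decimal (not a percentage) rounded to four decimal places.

0.0066

Ex-ante: (1 + 0.0403)/(1 + 0.0261) − 1 = 1.3839%
Ex-post: (1 + 0.0403)/(1 + 0.0195) − 1 = 2.0402%
Difference (ex-post − ex-ante) = 0.6563% → 0.0066.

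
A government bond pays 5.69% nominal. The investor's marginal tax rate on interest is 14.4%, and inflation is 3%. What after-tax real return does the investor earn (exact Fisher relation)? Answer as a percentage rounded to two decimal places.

After-tax nominal return = 5.69% × (1 − 0.144) = 4.87064%.
1 + r = 1.0487064 / 1.03000 = 1.018162
After-tax real rate = 1.018162 − 1 → 1.82%.

1.82%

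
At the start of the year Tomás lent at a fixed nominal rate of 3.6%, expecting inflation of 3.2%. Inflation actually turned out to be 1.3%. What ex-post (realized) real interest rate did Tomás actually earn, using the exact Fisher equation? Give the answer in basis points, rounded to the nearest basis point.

Ex-post: (1 + 0.0360)/(1 + 0.0130) − 1 = 2.2705%
So the realized real rate is 227 basis points.

227 basis points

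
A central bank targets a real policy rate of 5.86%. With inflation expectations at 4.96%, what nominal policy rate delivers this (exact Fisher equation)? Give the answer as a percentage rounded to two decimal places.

11.11%

(1 + i) = (1 + r)(1 + π) = 1.05860 × 1.04960 = 1.11110656
i = 1.11110656 − 1, so the required nominal rate is 11.11%.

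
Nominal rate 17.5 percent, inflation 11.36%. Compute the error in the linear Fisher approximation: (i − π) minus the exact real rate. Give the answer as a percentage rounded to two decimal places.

Approximate: r ≈ 17.500% − 11.360% = 6.1400%
Exact: (1 + 0.1750)/(1 + 0.1136) − 1 = 5.5136%
Error = 6.1400% − 5.5136% = 0.6264% → 0.63%.

0.63%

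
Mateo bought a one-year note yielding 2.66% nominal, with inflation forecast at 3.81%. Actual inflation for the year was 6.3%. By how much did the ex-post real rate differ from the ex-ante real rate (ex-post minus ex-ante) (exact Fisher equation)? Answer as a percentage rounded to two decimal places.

Ex-ante: (1 + 0.0266)/(1 + 0.0381) − 1 = -1.1078%
Ex-post: (1 + 0.0266)/(1 + 0.0630) − 1 = -3.4243%
Difference (ex-post − ex-ante) = -2.3165% → -2.32%.

-2.32%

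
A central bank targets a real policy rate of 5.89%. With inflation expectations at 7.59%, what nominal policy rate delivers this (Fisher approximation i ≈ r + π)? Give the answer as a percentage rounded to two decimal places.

13.48%

i ≈ r + π = 5.89% + 7.59% = 13.48%.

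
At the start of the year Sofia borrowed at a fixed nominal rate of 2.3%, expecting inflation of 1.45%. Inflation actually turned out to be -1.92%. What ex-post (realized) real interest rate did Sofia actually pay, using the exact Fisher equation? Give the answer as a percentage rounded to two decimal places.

Ex-post: (1 + 0.0230)/(1 − 0.0192) − 1 = 4.3026%
So the realized real rate is 4.30%.

4.30%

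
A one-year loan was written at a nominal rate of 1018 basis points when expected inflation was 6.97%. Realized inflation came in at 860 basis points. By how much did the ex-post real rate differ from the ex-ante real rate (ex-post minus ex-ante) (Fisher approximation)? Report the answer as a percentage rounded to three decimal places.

Ex-ante: 10.18% − 6.97% = 3.210%
Ex-post: 10.18% − 8.6% = 1.580%
Difference (ex-post − ex-ante) = -1.6300% → -1.630%.

-1.630%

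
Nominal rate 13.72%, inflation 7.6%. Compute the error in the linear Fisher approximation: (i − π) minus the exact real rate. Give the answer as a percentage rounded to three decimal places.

0.432%

Approximate: r ≈ 13.720% − 7.600% = 6.1200%
Exact: (1 + 0.1372)/(1 + 0.0760) − 1 = 5.6877%
Error = 6.1200% − 5.6877% = 0.4323% → 0.432%.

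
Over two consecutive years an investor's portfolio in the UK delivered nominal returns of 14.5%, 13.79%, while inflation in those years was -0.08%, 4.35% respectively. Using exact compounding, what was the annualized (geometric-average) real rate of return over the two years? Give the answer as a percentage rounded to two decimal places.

Compound the nominal returns: 1.1450 × 1.1379 = 1.30289550.
Compound inflation: 0.9992 × 1.0435 = 1.04266520.
Deflate: 1.30289550 / 1.04266520 = 1.24958184.
Annualized real rate = 1.24958184^(1/2) − 1 = 11.7847% → 11.78%.

11.78%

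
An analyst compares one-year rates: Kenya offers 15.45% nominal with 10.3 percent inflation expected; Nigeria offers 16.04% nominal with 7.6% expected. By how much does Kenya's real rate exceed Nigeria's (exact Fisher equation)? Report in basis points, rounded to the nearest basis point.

Kenya: (1 + 0.1545)/(1 + 0.1030) − 1 = 4.6691%
Nigeria: (1 + 0.1604)/(1 + 0.0760) − 1 = 7.8439%
Differential = 4.6691% − 7.8439% = -3.1748% → -317 basis points.

-317 basis points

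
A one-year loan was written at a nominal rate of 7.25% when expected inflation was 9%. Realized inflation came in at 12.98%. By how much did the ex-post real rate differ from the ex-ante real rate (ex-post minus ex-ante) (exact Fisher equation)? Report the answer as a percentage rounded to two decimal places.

-3.47%

Ex-ante: (1 + 0.0725)/(1 + 0.0900) − 1 = -1.6055%
Ex-post: (1 + 0.0725)/(1 + 0.1298) − 1 = -5.0717%
Difference (ex-post − ex-ante) = -3.4662% → -3.47%.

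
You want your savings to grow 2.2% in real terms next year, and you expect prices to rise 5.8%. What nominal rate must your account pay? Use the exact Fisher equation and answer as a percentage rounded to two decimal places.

8.13%

(1 + i) = (1 + r)(1 + π) = 1.02200 × 1.05800 = 1.081276
i = 1.081276 − 1, so the required nominal rate is 8.13%.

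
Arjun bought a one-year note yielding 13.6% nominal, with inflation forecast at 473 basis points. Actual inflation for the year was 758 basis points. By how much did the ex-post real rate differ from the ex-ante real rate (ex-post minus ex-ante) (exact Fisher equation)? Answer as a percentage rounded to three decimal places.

-2.874%

Ex-ante: (1 + 0.1360)/(1 + 0.0473) − 1 = 8.4694%
Ex-post: (1 + 0.1360)/(1 + 0.0758) − 1 = 5.5958%
Difference (ex-post − ex-ante) = -2.8736% → -2.874%.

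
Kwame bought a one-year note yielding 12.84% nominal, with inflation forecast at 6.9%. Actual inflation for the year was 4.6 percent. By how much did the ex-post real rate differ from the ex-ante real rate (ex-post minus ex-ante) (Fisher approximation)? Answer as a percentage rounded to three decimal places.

Ex-ante: 12.84% − 6.9% = 5.940%
Ex-post: 12.84% − 4.6% = 8.240%
Difference (ex-post − ex-ante) = 2.3000% → 2.300%.

2.300%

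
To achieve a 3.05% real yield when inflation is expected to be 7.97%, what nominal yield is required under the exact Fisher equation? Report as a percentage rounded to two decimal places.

11.26%

(1 + i) = (1 + r)(1 + π) = 1.03050 × 1.07970 = 1.11263085
i = 1.11263085 − 1, so the required nominal rate is 11.26%.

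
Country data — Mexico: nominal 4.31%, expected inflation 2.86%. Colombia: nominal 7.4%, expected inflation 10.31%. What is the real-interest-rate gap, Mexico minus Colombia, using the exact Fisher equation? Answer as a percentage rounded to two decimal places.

4.05%

Mexico: (1 + 0.0431)/(1 + 0.0286) − 1 = 1.4097%
Colombia: (1 + 0.0740)/(1 + 0.1031) − 1 = -2.6380%
Differential = 1.4097% − (-2.6380%) = 4.0477% → 4.05%.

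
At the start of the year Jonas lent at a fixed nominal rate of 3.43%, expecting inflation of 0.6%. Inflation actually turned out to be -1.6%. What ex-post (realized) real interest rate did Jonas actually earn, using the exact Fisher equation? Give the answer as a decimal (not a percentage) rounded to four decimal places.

Ex-post: (1 + 0.0343)/(1 − 0.0160) − 1 = 5.1118%
So the realized real rate is 0.0511.

0.0511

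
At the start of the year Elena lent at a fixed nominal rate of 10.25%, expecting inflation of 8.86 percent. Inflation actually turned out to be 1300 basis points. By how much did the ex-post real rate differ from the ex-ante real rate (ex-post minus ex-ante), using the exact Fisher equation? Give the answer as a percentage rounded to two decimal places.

-3.71%

Ex-ante: (1 + 0.1025)/(1 + 0.0886) − 1 = 1.2769%
Ex-post: (1 + 0.1025)/(1 + 0.1300) − 1 = -2.4336%
Difference (ex-post − ex-ante) = -3.7105% → -3.71%.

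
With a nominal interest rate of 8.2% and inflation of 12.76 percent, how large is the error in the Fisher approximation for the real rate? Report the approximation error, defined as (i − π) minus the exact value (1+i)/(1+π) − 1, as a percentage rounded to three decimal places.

-0.516%

Approximate: r ≈ 8.200% − 12.760% = -4.5600%
Exact: (1 + 0.0820)/(1 + 0.1276) − 1 = -4.0440%
Error = -4.5600% − (-4.0440%) = -0.5160% → -0.516%.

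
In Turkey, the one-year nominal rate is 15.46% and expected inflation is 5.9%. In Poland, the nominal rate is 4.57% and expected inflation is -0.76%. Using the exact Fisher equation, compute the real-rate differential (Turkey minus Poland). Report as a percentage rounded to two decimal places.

Turkey: (1 + 0.1546)/(1 + 0.0590) − 1 = 9.0274%
Poland: (1 + 0.0457)/(1 − 0.0076) − 1 = 5.3708%
Differential = 9.0274% − 5.3708% = 3.6566% → 3.66%.

3.66%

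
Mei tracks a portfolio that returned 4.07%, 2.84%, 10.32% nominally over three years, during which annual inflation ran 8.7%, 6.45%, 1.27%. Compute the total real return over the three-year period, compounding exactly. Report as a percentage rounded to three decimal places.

0.759%

Nominal growth factor = 1.0407 × 1.0284 × 1.1032 = 1.1807063
Price-level growth factor = 1.0870 × 1.0645 × 1.0127 = 1.1718068
Real growth factor = 1.1807063 / 1.1718068 = 1.0075947
Total real return = 1.0075947 − 1 → 0.759%.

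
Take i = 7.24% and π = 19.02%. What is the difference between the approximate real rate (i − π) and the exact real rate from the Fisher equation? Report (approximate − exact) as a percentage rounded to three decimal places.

-1.883%

Approximate: r ≈ 7.240% − 19.020% = -11.7800%
Exact: (1 + 0.0724)/(1 + 0.1902) − 1 = -9.897496%
Error = -11.7800% − (-9.897496%) = -1.882504% → -1.883%.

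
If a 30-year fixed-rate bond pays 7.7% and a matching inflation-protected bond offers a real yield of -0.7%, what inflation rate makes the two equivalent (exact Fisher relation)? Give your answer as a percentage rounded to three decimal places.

(1 + π) = (1 + i)/(1 + r) = 1.07700 / 0.99300 = 1.084592
Break-even inflation = 1.084592 − 1 → 8.459%.

8.459%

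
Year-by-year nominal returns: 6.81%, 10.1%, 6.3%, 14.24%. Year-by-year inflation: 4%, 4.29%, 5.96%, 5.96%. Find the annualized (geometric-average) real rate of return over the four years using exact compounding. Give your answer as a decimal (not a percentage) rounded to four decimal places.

0.0406

Nominal growth factor = 1.0681 × 1.1010 × 1.0630 × 1.1424 = 1.42807394
Price-level growth factor = 1.0400 × 1.0429 × 1.0596 × 1.0596 = 1.21775496
Real growth factor = 1.42807394 / 1.21775496 = 1.17271043
Annualized real rate = 1.17271043^(1/4) − 1 = 4.0633% → 0.0406.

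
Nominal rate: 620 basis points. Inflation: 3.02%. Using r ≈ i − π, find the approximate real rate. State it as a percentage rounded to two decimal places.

3.18%

r ≈ i − π = 6.2% − 3.02% = 3.18%.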